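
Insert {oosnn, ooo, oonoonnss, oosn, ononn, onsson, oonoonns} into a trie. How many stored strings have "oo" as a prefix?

5

Walk to "oo"; the words in its subtree are exactly those with that prefix.
Matches: "oonoonns", "oonoonnss", "ooo", "oosn", "oosnn"
Count: 5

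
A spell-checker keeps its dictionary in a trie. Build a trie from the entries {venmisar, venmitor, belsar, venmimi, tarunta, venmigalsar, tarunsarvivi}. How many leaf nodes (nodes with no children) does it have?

7

A leaf is a node with no children — equivalently, the end of a word that is not a proper prefix of any other stored word.
Those words: "belsar", "tarunsarvivi", "tarunta", "venmigalsar", "venmimi", "venmisar", "venmitor"
Leaf count: 7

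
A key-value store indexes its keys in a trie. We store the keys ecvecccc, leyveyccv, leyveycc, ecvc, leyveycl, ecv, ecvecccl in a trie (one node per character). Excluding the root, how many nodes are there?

Trace insertions, counting only characters that open a new branch:
  "ecvecccc" → 8 new (e, c, v, e, c, c, c, c)
  "leyveyccv" → 9 new (l, e, y, v, e, y, c, c, v)
  "leyveycc" → prefix "leyveycc" already present; 0 new (none)
  "ecvc" → prefix "ecv" already present; 1 new (c)
  "leyveycl" → prefix "leyveyc" already present; 1 new (l)
  "ecv" → prefix "ecv" already present; 0 new (none)
  "ecvecccl" → prefix "ecveccc" already present; 1 new (l)
Total nodes = 8 + 9 + 0 + 1 + 1 + 0 + 1 = 20

20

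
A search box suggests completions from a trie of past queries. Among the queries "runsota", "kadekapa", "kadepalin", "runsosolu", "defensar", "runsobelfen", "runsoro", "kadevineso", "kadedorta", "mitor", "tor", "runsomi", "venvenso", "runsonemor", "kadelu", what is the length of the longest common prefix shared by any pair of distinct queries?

5

Equivalently: take the maximum, over all pairs, of their longest common prefix length.
"runsobelfen" and "runsomi" agree on "runso" (5 characters) before diverging; nothing deeper is shared.
Longest shared-prefix length: 5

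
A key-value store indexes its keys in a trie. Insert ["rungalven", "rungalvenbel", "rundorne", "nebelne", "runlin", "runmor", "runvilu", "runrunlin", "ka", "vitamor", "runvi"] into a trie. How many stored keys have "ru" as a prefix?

Filter for entries beginning with "ru":
Words under "ru": rundorne, rungalven, rungalvenbel, runlin, runmor, runrunlin, runvi, runvilu
Count: 8

8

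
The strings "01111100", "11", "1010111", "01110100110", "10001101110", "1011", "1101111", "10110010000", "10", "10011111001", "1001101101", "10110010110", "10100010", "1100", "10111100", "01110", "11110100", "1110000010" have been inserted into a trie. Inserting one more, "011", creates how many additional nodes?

0

"011" is already a full path in the trie; only an end-marker is added.
No new nodes are needed: 0.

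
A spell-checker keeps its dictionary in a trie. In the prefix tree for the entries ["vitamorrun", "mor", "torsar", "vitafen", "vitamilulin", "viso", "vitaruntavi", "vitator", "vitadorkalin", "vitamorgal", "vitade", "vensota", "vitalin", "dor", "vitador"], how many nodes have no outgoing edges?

14

A leaf is a node with no children — equivalently, the end of a word that is not a proper prefix of any other stored word.
Those words: "dor", "mor", "torsar", "vensota", "viso", "vitade", "vitadorkalin", "vitafen", "vitalin", "vitamilulin", "vitamorgal", "vitamorrun", "vitaruntavi", "vitator"
Leaf count: 14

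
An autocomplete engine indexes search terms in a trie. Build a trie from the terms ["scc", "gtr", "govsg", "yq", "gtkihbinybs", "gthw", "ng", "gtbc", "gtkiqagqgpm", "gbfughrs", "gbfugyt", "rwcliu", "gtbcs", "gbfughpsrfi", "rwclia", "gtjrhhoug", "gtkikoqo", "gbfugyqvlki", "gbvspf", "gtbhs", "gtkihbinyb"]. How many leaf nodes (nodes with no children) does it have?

19

A leaf is a node with no children — equivalently, the end of a word that is not a proper prefix of any other stored word.
Those words: "gbfughpsrfi", "gbfughrs", "gbfugyqvlki", "gbfugyt", "gbvspf", "govsg", "gtbcs", "gtbhs", "gthw", "gtjrhhoug", "gtkihbinybs", "gtkikoqo", "gtkiqagqgpm", "gtr", "ng", "rwclia", "rwcliu", "scc", "yq"
Leaf count: 19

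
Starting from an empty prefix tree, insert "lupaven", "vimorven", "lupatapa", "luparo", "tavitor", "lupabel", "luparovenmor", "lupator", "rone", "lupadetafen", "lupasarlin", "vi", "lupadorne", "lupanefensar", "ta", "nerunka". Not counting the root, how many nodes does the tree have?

75

Count nodes per top-level branch (shared prefixes stored once):
  'l'-branch (lupabel, lupadetafen, lupadorne, lupanefensar, luparo, luparovenmor, lupasarlin, lupatapa, lupator, lupaven): 49 nodes
  'n'-branch (nerunka): 7 nodes
  'r'-branch (rone): 4 nodes
  't'-branch (ta, tavitor): 7 nodes
  'v'-branch (vi, vimorven): 8 nodes
Sum: 75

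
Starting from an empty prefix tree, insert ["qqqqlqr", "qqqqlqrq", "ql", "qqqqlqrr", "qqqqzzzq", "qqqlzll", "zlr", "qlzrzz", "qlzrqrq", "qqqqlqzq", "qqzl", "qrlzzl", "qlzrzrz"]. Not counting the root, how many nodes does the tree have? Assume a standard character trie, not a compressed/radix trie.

Trie structure (* marks end of a word):
(root)
├─ q
│  ├─ l *
│  │  └─ z
│  │     └─ r
│  │        ├─ q
│  │        │  └─ r
│  │        │     └─ q *
│  │        └─ z
│  │           ├─ r
│  │           │  └─ z *
│  │           └─ z *
│  ├─ q
│  │  ├─ q
│  │  │  ├─ l
│  │  │  │  └─ z
│  │  │  │     └─ l
│  │  │  │        └─ l *
│  │  │  └─ q
│  │  │     ├─ l
│  │  │     │  └─ q
│  │  │     │     ├─ r *
│  │  │     │     │  ├─ q *
│  │  │     │     │  └─ r *
│  │  │     │     └─ z
│  │  │     │        └─ q *
│  │  │     └─ z
│  │  │        └─ z
│  │  │           └─ z
│  │  │              └─ q *
│  │  └─ z
│  │     └─ l *
│  └─ r
│     └─ l
│        └─ z
│           └─ z
│              └─ l *
└─ z
   └─ l
      └─ r *
Counting every labelled node above: 39.

39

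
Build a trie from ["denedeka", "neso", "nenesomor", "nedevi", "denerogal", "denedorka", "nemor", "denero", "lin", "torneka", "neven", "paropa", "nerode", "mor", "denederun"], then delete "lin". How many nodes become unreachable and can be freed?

3

A node on "lin"'s path can go only if nothing else ends at it or branches off below it.
No other word shares any prefix with "lin", so all 3 of its nodes go.
Nodes removed: 3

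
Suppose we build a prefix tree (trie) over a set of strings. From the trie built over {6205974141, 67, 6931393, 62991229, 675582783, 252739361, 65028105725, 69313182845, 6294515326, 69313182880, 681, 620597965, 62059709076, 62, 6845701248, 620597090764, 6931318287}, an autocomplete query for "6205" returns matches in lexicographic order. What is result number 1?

62059709076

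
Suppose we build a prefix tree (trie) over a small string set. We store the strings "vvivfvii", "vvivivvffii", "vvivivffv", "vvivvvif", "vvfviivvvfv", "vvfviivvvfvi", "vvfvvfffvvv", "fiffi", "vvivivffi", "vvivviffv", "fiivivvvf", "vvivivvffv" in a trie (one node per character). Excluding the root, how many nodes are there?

Count nodes per top-level branch (shared prefixes stored once):
  'f'-branch (fiffi, fiivivvvf): 12 nodes
  'v'-branch (vvfviivvvfv, vvfviivvvfvi, vvfvvfffvvv, vvivfvii, vvivivffi, vvivivffv, vvivivvffii, vvivivvffv, vvivviffv, vvivvvif): 45 nodes
Sum: 57

57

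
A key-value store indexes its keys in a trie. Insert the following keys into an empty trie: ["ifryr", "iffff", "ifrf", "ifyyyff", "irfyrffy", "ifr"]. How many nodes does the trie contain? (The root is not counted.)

21

Trace insertions, counting only characters that open a new branch:
  "ifryr" → 5 new (i, f, r, y, r)
  "iffff" → prefix "if" already present; 3 new (f, f, f)
  "ifrf" → prefix "ifr" already present; 1 new (f)
  "ifyyyff" → prefix "if" already present; 5 new (y, y, y, f, f)
  "irfyrffy" → prefix "i" already present; 7 new (r, f, y, r, f, f, y)
  "ifr" → prefix "ifr" already present; 0 new (none)
Total nodes = 5 + 3 + 1 + 5 + 7 + 0 = 21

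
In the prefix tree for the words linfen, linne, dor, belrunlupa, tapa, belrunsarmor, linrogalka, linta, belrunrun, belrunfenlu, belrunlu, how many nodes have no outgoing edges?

10

Leaves are exactly the stored words that no other stored word extends.
Those words: "belrunfenlu", "belrunlupa", "belrunrun", "belrunsarmor", "dor", "linfen", "linne", "linrogalka", "linta", "tapa"
Leaf count: 10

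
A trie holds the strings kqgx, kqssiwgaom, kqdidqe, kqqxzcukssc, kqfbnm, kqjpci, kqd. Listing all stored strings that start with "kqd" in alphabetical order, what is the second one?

kqdidqe

Filter for "kqd…" and sort: "kqd", "kqdidqe"
Position 2: kqdidqe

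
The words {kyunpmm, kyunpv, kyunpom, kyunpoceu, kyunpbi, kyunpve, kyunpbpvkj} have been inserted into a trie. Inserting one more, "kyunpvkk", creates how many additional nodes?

Walking "kyunpvkk" from the root, the first 6 characters ("kyunpv") follow existing edges; "k" is the first miss.
Each of the 2 remaining characters creates one node.

2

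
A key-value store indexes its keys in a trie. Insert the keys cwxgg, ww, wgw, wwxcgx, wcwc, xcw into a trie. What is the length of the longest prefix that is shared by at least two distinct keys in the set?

Equivalently: take the maximum, over all pairs, of their longest common prefix length.
"ww" and "wwxcgx" agree on "ww" (2 characters) before diverging; nothing deeper is shared.
Longest shared-prefix length: 2

2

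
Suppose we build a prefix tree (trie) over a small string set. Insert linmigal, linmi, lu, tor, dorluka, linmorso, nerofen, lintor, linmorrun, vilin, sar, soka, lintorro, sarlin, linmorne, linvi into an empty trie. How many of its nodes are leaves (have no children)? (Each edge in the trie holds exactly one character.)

Leaves are exactly the stored words that no other stored word extends.
Those words: "dorluka", "linmigal", "linmorne", "linmorrun", "linmorso", "lintorro", "linvi", "lu", "nerofen", "sarlin", "soka", "tor", "vilin"
Leaf count: 13

13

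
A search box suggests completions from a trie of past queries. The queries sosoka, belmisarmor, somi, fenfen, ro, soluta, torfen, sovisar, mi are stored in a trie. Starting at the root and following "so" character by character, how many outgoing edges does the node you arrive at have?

4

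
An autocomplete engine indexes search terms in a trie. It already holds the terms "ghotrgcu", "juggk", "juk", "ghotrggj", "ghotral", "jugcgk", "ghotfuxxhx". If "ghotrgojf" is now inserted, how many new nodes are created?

3

Walking "ghotrgojf" from the root, the first 6 characters ("ghotrg") follow existing edges; "o" is the first miss.
So 9 − 6 = 3 new nodes.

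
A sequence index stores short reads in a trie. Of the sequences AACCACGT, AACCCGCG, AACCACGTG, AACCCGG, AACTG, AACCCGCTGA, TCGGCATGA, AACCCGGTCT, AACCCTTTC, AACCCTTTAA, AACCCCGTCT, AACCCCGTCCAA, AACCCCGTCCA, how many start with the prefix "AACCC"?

9

Filter for entries beginning with "AACCC":
Matches: "AACCCCGTCCA", "AACCCCGTCCAA", "AACCCCGTCT", "AACCCGCG", "AACCCGCTGA", "AACCCGG", "AACCCGGTCT", "AACCCTTTAA", "AACCCTTTC"
Count: 9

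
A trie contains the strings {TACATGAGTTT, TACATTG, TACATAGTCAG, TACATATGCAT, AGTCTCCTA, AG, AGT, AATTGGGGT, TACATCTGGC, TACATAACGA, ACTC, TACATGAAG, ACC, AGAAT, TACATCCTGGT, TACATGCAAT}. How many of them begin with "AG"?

4

Filter for entries beginning with "AG":
Words under "AG": AG, AGAAT, AGT, AGTCTCCTA
Count: 4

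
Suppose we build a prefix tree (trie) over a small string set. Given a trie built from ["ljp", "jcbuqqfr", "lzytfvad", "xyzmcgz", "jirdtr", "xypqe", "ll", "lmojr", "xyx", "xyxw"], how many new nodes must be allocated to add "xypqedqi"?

3

The longest prefix of "xypqedqi" already in the trie is "xypqe" (length 5).
So 8 − 5 = 3 new nodes.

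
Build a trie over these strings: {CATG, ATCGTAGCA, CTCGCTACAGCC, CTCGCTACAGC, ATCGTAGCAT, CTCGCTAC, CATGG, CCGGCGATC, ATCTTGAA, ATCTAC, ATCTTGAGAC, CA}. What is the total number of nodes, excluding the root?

Insert word by word; a character creates a node only if that edge doesn't already exist:
  "CATG" → 4 new (C, A, T, G)
  "ATCGTAGCA" → 9 new (A, T, C, G, T, A, G, C, A)
  "CTCGCTACAGCC" → prefix "C" already present; 11 new (T, C, G, C, T, A, C, A, G, C, C)
  "CTCGCTACAGC" → prefix "CTCGCTACAGC" already present; 0 new (none)
  "ATCGTAGCAT" → prefix "ATCGTAGCA" already present; 1 new (T)
  "CTCGCTAC" → prefix "CTCGCTAC" already present; 0 new (none)
  "CATGG" → prefix "CATG" already present; 1 new (G)
  "CCGGCGATC" → prefix "C" already present; 8 new (C, G, G, C, G, A, T, C)
  "ATCTTGAA" → prefix "ATC" already present; 5 new (T, T, G, A, A)
  "ATCTAC" → prefix "ATCT" already present; 2 new (A, C)
  "ATCTTGAGAC" → prefix "ATCTTGA" already present; 3 new (G, A, C)
  "CA" → prefix "CA" already present; 0 new (none)
Total nodes = 4 + 9 + 11 + 0 + 1 + 0 + 1 + 8 + 5 + 2 + 3 + 0 = 44

44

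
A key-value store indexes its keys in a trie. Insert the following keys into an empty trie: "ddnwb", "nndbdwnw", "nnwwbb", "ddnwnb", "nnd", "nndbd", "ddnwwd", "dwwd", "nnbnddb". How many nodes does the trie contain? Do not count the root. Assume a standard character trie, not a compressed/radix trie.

Insert word by word; a character creates a node only if that edge doesn't already exist:
  "ddnwb" → 5 new (d, d, n, w, b)
  "nndbdwnw" → 8 new (n, n, d, b, d, w, n, w)
  "nnwwbb" → prefix "nn" already present; 4 new (w, w, b, b)
  "ddnwnb" → prefix "ddnw" already present; 2 new (n, b)
  "nnd" → prefix "nnd" already present; 0 new (none)
  "nndbd" → prefix "nndbd" already present; 0 new (none)
  "ddnwwd" → prefix "ddnw" already present; 2 new (w, d)
  "dwwd" → prefix "d" already present; 3 new (w, w, d)
  "nnbnddb" → prefix "nn" already present; 5 new (b, n, d, d, b)
Total nodes = 5 + 8 + 4 + 2 + 0 + 0 + 2 + 3 + 5 = 29

29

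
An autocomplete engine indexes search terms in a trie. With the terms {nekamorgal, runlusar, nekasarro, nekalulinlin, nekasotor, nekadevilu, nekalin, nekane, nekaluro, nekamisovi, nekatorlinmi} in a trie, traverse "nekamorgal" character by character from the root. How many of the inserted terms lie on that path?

Walk "nekamorgal" from the root; an end-of-word marker is hit whenever a stored word is a prefix of "nekamorgal".
Prefixes of the query that are stored words: "nekamorgal"
Count: 1

1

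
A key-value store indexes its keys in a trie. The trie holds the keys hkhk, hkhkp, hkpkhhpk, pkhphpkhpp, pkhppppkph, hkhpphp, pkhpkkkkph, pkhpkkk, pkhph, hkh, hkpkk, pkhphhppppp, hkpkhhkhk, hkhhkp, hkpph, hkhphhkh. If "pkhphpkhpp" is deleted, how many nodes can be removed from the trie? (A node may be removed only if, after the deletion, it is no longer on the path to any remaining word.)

5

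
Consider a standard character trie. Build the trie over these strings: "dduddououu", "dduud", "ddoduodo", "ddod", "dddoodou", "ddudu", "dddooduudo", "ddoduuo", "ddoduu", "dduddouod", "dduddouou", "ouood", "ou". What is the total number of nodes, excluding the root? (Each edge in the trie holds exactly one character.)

37

Count nodes per top-level branch (shared prefixes stored once):
  'd'-branch (dddoodou, dddooduudo, ddod, ddoduodo, ddoduu, ddoduuo, dduddouod, dduddouou, dduddououu, ddudu, dduud): 32 nodes
  'o'-branch (ou, ouood): 5 nodes
Sum: 37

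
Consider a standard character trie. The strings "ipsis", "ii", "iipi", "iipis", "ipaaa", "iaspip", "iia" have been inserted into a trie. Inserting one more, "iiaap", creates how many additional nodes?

"iia" is already a path in the trie; the remaining "ap" must be added.
So 5 − 3 = 2 new nodes.

2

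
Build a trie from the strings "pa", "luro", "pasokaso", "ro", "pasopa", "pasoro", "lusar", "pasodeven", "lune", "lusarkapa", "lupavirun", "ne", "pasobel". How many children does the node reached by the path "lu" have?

Walk "lu" from the root, arriving at one node.
Characters that immediately follow "lu" among the stored strings: {n, p, r, s}.
That node has 4 child edges.

4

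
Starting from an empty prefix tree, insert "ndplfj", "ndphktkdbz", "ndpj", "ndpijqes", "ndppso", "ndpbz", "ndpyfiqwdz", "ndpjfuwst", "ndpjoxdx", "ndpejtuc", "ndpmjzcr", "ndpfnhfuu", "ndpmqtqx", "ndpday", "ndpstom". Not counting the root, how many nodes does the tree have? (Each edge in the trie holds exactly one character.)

67

For each word, the new-node count is its length minus the longest prefix already in the trie:
  "ndplfj" → 6 new (n, d, p, l, f, j)
  "ndphktkdbz" → prefix "ndp" already present; 7 new (h, k, t, k, d, b, z)
  "ndpj" → prefix "ndp" already present; 1 new (j)
  "ndpijqes" → prefix "ndp" already present; 5 new (i, j, q, e, s)
  "ndppso" → prefix "ndp" already present; 3 new (p, s, o)
  "ndpbz" → prefix "ndp" already present; 2 new (b, z)
  "ndpyfiqwdz" → prefix "ndp" already present; 7 new (y, f, i, q, w, d, z)
  "ndpjfuwst" → prefix "ndpj" already present; 5 new (f, u, w, s, t)
  "ndpjoxdx" → prefix "ndpj" already present; 4 new (o, x, d, x)
  "ndpejtuc" → prefix "ndp" already present; 5 new (e, j, t, u, c)
  "ndpmjzcr" → prefix "ndp" already present; 5 new (m, j, z, c, r)
  "ndpfnhfuu" → prefix "ndp" already present; 6 new (f, n, h, f, u, u)
  "ndpmqtqx" → prefix "ndpm" already present; 4 new (q, t, q, x)
  "ndpday" → prefix "ndp" already present; 3 new (d, a, y)
  "ndpstom" → prefix "ndp" already present; 4 new (s, t, o, m)
Total nodes = 6 + 7 + 1 + 5 + 3 + 2 + 7 + 5 + 4 + 5 + 5 + 6 + 4 + 3 + 4 = 67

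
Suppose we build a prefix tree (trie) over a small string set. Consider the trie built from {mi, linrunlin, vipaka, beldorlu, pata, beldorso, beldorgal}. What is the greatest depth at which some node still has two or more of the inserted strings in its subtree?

The deepest shared node is where two words last agree before diverging.
"beldorgal" and "beldorlu" agree on "beldor" (6 characters) before diverging; nothing deeper is shared.
Longest shared-prefix length: 6

6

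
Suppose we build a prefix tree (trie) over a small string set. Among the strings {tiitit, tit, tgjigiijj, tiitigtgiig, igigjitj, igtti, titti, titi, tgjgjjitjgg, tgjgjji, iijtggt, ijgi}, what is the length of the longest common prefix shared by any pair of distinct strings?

Look for the deepest trie node that still has at least two words in its subtree.
"tgjgjji" and "tgjgjjitjgg" agree on "tgjgjji" (7 characters) before diverging; nothing deeper is shared.
Longest shared-prefix length: 7

7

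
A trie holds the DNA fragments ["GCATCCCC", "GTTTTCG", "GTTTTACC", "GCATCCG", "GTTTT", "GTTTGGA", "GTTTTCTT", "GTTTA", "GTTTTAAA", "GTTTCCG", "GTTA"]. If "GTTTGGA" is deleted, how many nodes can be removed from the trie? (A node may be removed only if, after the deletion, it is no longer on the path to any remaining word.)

3

A node on "GTTTGGA"'s path can go only if nothing else ends at it or branches off below it.
The suffix "GGA" (3 nodes) is used only by "GTTTGGA"; the node for "GTTT" still has the child "T", so pruning stops there.
Nodes removed: 3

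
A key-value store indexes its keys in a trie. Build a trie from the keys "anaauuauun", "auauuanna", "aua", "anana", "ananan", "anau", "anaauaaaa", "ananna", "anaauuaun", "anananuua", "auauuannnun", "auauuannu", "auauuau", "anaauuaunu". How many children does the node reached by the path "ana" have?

Follow the path "ana" to its node, then look at its outgoing edges.
Characters that immediately follow "ana" among the stored strings: {a, n, u}.
That node has 3 child edges.

3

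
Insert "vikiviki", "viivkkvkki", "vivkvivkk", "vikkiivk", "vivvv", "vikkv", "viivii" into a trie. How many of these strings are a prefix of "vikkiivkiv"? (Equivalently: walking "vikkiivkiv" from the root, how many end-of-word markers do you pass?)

Check each prefix of "vikkiivkiv" against the stored set — each match is an end-marker on the path.
Prefixes of the query that are stored words: "vikkiivk"
Count: 1

1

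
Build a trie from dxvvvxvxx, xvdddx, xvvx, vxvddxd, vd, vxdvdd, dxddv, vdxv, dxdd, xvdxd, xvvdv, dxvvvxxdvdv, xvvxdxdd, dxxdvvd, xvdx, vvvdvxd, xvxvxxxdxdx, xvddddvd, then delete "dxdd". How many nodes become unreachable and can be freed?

0

Walk "dxdd" from the leaf back toward the root, removing each node that no remaining word uses.
Every node on "dxdd" is still needed (e.g. by "dxddv"), so nothing is freed.
Nodes removed: 0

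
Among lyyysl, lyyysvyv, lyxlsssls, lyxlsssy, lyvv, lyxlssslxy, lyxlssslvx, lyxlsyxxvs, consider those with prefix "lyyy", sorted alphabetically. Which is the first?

lyyysl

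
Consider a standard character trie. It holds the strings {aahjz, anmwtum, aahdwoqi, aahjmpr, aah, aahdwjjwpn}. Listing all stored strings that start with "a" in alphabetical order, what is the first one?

DFS of the "a" subtree visits, in order: "aah", "aahdwjjwpn", "aahdwoqi", "aahjmpr", "aahjz", "anmwtum"
The 1st is aah.

aah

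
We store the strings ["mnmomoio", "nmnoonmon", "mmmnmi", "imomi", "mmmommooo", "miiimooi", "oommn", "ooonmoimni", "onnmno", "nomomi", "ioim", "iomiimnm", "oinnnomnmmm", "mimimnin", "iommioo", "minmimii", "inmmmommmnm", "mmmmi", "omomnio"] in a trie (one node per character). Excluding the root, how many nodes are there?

116

Insert word by word; a character creates a node only if that edge doesn't already exist:
  "mnmomoio" → 8 new (m, n, m, o, m, o, i, o)
  "nmnoonmon" → 9 new (n, m, n, o, o, n, m, o, n)
  "mmmnmi" → prefix "m" already present; 5 new (m, m, n, m, i)
  "imomi" → 5 new (i, m, o, m, i)
  "mmmommooo" → prefix "mmm" already present; 6 new (o, m, m, o, o, o)
  "miiimooi" → prefix "m" already present; 7 new (i, i, i, m, o, o, i)
  "oommn" → 5 new (o, o, m, m, n)
  "ooonmoimni" → prefix "oo" already present; 8 new (o, n, m, o, i, m, n, i)
  "onnmno" → prefix "o" already present; 5 new (n, n, m, n, o)
  "nomomi" → prefix "n" already present; 5 new (o, m, o, m, i)
  "ioim" → prefix "i" already present; 3 new (o, i, m)
  "iomiimnm" → prefix "io" already present; 6 new (m, i, i, m, n, m)
  "oinnnomnmmm" → prefix "o" already present; 10 new (i, n, n, n, o, m, n, m, m, m)
  "mimimnin" → prefix "mi" already present; 6 new (m, i, m, n, i, n)
  "iommioo" → prefix "iom" already present; 4 new (m, i, o, o)
  "minmimii" → prefix "mi" already present; 6 new (n, m, i, m, i, i)
  "inmmmommmnm" → prefix "i" already present; 10 new (n, m, m, m, o, m, m, m, n, m)
  "mmmmi" → prefix "mmm" already present; 2 new (m, i)
  "omomnio" → prefix "o" already present; 6 new (m, o, m, n, i, o)
Total nodes = 8 + 9 + 5 + 5 + 6 + 7 + 5 + 8 + 5 + 5 + 3 + 6 + 10 + 6 + 4 + 6 + 10 + 2 + 6 = 116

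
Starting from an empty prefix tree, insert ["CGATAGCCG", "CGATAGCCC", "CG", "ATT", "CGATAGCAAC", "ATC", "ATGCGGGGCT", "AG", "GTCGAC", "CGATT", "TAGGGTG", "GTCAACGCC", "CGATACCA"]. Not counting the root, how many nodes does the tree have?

For each word, the new-node count is its length minus the longest prefix already in the trie:
  "CGATAGCCG" → 9 new (C, G, A, T, A, G, C, C, G)
  "CGATAGCCC" → prefix "CGATAGCC" already present; 1 new (C)
  "CG" → prefix "CG" already present; 0 new (none)
  "ATT" → 3 new (A, T, T)
  "CGATAGCAAC" → prefix "CGATAGC" already present; 3 new (A, A, C)
  "ATC" → prefix "AT" already present; 1 new (C)
  "ATGCGGGGCT" → prefix "AT" already present; 8 new (G, C, G, G, G, G, C, T)
  "AG" → prefix "A" already present; 1 new (G)
  "GTCGAC" → 6 new (G, T, C, G, A, C)
  "CGATT" → prefix "CGAT" already present; 1 new (T)
  "TAGGGTG" → 7 new (T, A, G, G, G, T, G)
  "GTCAACGCC" → prefix "GTC" already present; 6 new (A, A, C, G, C, C)
  "CGATACCA" → prefix "CGATA" already present; 3 new (C, C, A)
Total nodes = 9 + 1 + 0 + 3 + 3 + 1 + 8 + 1 + 6 + 1 + 7 + 6 + 3 = 49

49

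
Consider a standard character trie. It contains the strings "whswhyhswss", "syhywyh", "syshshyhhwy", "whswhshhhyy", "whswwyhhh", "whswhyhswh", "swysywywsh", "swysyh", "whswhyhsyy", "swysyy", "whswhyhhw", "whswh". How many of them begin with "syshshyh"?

Traverse to the node for "syshshyh", then collect every word in that subtree.
Words under "syshshyh": syshshyhhwy
Count: 1

1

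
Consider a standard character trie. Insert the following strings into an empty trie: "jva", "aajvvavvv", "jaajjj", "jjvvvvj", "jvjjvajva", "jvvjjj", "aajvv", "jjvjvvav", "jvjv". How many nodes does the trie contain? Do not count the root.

Trace insertions, counting only characters that open a new branch:
  "jva" → 3 new (j, v, a)
  "aajvvavvv" → 9 new (a, a, j, v, v, a, v, v, v)
  "jaajjj" → prefix "j" already present; 5 new (a, a, j, j, j)
  "jjvvvvj" → prefix "j" already present; 6 new (j, v, v, v, v, j)
  "jvjjvajva" → prefix "jv" already present; 7 new (j, j, v, a, j, v, a)
  "jvvjjj" → prefix "jv" already present; 4 new (v, j, j, j)
  "aajvv" → prefix "aajvv" already present; 0 new (none)
  "jjvjvvav" → prefix "jjv" already present; 5 new (j, v, v, a, v)
  "jvjv" → prefix "jvj" already present; 1 new (v)
Total nodes = 3 + 9 + 5 + 6 + 7 + 4 + 0 + 5 + 1 = 40

40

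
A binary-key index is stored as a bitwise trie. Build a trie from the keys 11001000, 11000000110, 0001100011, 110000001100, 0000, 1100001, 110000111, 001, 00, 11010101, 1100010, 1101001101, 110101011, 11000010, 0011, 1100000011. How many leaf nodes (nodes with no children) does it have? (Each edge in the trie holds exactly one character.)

10

A leaf is a node with no children — equivalently, the end of a word that is not a proper prefix of any other stored word.
Those words: "0000", "0001100011", "0011", "110000001100", "11000010", "110000111", "1100010", "11001000", "1101001101", "110101011"
Leaf count: 10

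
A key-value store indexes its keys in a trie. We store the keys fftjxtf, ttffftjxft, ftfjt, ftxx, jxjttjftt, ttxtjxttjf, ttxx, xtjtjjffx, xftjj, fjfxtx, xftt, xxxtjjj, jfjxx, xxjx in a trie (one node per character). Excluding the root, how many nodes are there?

72

Count nodes per top-level branch (shared prefixes stored once):
  'f'-branch (fftjxtf, fjfxtx, ftfjt, ftxx): 18 nodes
  'j'-branch (jfjxx, jxjttjftt): 13 nodes
  't'-branch (ttffftjxft, ttxtjxttjf, ttxx): 19 nodes
  'x'-branch (xftjj, xftt, xtjtjjffx, xxjx, xxxtjjj): 22 nodes
Sum: 72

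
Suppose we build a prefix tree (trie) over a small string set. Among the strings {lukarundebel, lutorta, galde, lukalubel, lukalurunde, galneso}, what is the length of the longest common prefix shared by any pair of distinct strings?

The deepest shared node is where two words last agree before diverging.
e.g. "lukalubel" and "lukalurunde" share the prefix "lukalu" of length 6; no pair shares a longer one.
Longest shared-prefix length: 6

6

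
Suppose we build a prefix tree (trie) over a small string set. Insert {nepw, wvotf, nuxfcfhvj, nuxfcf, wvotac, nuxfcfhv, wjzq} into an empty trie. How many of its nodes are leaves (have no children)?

A leaf is a node with no children — equivalently, the end of a word that is not a proper prefix of any other stored word.
Those words: "nepw", "nuxfcfhvj", "wjzq", "wvotac", "wvotf"
Leaf count: 5

5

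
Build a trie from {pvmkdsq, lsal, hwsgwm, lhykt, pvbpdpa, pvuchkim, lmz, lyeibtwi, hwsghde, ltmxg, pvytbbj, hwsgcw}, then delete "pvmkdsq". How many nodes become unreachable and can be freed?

5

After clearing the end-marker at "pvmkdsq", prune upward until reaching a node still needed by another word.
The suffix "mkdsq" (5 nodes) is used only by "pvmkdsq"; the node for "pv" still has the child "b", so pruning stops there.
Nodes removed: 5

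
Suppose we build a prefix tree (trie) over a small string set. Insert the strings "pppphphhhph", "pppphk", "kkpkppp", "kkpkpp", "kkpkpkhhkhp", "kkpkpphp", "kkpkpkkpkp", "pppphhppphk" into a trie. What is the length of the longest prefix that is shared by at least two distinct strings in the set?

The deepest shared node is where two words last agree before diverging.
e.g. "kkpkpkhhkhp" and "kkpkpkkpkp" share the prefix "kkpkpk" of length 6; no pair shares a longer one.
Longest shared-prefix length: 6

6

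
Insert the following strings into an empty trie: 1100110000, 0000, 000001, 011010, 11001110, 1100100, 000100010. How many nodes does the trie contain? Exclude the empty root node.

Count nodes per top-level branch (shared prefixes stored once):
  '0'-branch (0000, 000001, 000100010, 011010): 17 nodes
  '1'-branch (1100100, 1100110000, 11001110): 14 nodes
Sum: 31

31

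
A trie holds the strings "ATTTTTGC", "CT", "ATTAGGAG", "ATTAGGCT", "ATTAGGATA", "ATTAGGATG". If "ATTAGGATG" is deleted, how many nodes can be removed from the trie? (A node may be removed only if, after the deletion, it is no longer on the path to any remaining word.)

A node on "ATTAGGATG"'s path can go only if nothing else ends at it or branches off below it.
The suffix "G" (1 node) is used only by "ATTAGGATG"; the node for "ATTAGGAT" still has the child "A", so pruning stops there.
Nodes removed: 1

1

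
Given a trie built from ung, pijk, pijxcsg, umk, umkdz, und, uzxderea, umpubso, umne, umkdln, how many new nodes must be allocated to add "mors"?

4

"mors" shares no prefix with any stored word, so all 4 characters open new nodes.
4 − 0 = 4 new nodes.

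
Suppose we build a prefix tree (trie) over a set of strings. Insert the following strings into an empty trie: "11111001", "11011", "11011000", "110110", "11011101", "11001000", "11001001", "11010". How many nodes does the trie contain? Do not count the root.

Trace insertions, counting only characters that open a new branch:
  "11111001" → 8 new (1, 1, 1, 1, 1, 0, 0, 1)
  "11011" → prefix "11" already present; 3 new (0, 1, 1)
  "11011000" → prefix "11011" already present; 3 new (0, 0, 0)
  "110110" → prefix "110110" already present; 0 new (none)
  "11011101" → prefix "11011" already present; 3 new (1, 0, 1)
  "11001000" → prefix "110" already present; 5 new (0, 1, 0, 0, 0)
  "11001001" → prefix "1100100" already present; 1 new (1)
  "11010" → prefix "1101" already present; 1 new (0)
Total nodes = 8 + 3 + 3 + 0 + 3 + 5 + 1 + 1 = 24

24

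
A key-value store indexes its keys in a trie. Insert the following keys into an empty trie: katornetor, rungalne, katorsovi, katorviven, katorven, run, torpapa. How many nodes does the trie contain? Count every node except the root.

36

Trace insertions, counting only characters that open a new branch:
  "katornetor" → 10 new (k, a, t, o, r, n, e, t, o, r)
  "rungalne" → 8 new (r, u, n, g, a, l, n, e)
  "katorsovi" → prefix "kator" already present; 4 new (s, o, v, i)
  "katorviven" → prefix "kator" already present; 5 new (v, i, v, e, n)
  "katorven" → prefix "katorv" already present; 2 new (e, n)
  "run" → prefix "run" already present; 0 new (none)
  "torpapa" → 7 new (t, o, r, p, a, p, a)
Total nodes = 10 + 8 + 4 + 5 + 2 + 0 + 7 = 36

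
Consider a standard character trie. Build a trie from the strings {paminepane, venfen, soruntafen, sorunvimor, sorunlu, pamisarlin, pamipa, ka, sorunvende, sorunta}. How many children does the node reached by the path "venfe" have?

1

Walk "venfe" from the root, arriving at one node.
Characters that immediately follow "venfe" among the stored strings: {n}.
That node has 1 child edge.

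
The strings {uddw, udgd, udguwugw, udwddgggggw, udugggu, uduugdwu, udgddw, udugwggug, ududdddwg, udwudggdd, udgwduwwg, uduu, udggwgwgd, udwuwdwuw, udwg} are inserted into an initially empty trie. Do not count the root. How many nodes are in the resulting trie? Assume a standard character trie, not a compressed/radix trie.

For each word, the new-node count is its length minus the longest prefix already in the trie:
  "uddw" → 4 new (u, d, d, w)
  "udgd" → prefix "ud" already present; 2 new (g, d)
  "udguwugw" → prefix "udg" already present; 5 new (u, w, u, g, w)
  "udwddgggggw" → prefix "ud" already present; 9 new (w, d, d, g, g, g, g, g, w)
  "udugggu" → prefix "ud" already present; 5 new (u, g, g, g, u)
  "uduugdwu" → prefix "udu" already present; 5 new (u, g, d, w, u)
  "udgddw" → prefix "udgd" already present; 2 new (d, w)
  "udugwggug" → prefix "udug" already present; 5 new (w, g, g, u, g)
  "ududdddwg" → prefix "udu" already present; 6 new (d, d, d, d, w, g)
  "udwudggdd" → prefix "udw" already present; 6 new (u, d, g, g, d, d)
  "udgwduwwg" → prefix "udg" already present; 6 new (w, d, u, w, w, g)
  "uduu" → prefix "uduu" already present; 0 new (none)
  "udggwgwgd" → prefix "udg" already present; 6 new (g, w, g, w, g, d)
  "udwuwdwuw" → prefix "udwu" already present; 5 new (w, d, w, u, w)
  "udwg" → prefix "udw" already present; 1 new (g)
Total nodes = 4 + 2 + 5 + 9 + 5 + 5 + 2 + 5 + 6 + 6 + 6 + 0 + 6 + 5 + 1 = 67

67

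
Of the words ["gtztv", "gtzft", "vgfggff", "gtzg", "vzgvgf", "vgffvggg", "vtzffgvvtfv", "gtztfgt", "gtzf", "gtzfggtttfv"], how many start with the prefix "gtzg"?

1

Walk to "gtzg"; the words in its subtree are exactly those with that prefix.
Matches: "gtzg"
Count: 1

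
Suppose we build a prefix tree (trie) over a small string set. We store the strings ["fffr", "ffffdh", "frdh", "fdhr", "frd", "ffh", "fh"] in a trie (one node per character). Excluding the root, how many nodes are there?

Count nodes per top-level branch (shared prefixes stored once):
  'f'-branch (fdhr, ffffdh, fffr, ffh, fh, frd, frdh): 15 nodes
Sum: 15

15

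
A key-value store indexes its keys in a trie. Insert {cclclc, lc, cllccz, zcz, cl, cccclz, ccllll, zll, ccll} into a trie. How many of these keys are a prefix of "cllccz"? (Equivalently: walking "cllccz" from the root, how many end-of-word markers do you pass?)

Walk "cllccz" from the root; an end-of-word marker is hit whenever a stored word is a prefix of "cllccz".
Prefixes of the query that are stored words: "cl", "cllccz"
Count: 2

2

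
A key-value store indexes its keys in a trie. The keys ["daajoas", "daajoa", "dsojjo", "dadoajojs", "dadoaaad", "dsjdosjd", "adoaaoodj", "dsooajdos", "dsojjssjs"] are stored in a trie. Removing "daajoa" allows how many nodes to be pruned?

A node on "daajoa"'s path can go only if nothing else ends at it or branches off below it.
Every node on "daajoa" is still needed (e.g. by "daajoas"), so nothing is freed.
Nodes removed: 0

0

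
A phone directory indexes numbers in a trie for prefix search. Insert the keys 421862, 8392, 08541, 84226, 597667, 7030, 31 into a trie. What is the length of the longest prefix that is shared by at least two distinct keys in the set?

The deepest shared node is where two words last agree before diverging.
"8392" and "84226" agree on "8" (1 characters) before diverging; nothing deeper is shared.
Longest shared-prefix length: 1

1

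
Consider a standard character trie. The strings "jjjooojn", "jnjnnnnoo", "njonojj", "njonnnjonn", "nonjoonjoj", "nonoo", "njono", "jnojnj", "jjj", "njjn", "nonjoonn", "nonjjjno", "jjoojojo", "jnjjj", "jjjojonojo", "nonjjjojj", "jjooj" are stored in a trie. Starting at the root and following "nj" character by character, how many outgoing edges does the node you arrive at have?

2

Follow the path "nj" to its node, then look at its outgoing edges.
Characters that immediately follow "nj" among the stored strings: {j, o}.
That node has 2 child edges.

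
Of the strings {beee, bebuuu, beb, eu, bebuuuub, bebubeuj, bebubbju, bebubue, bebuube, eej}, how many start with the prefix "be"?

8

Filter for entries beginning with "be":
Matches: "beb", "bebubbju", "bebubeuj", "bebubue", "bebuube", "bebuuu", "bebuuuub", "beee"
Count: 8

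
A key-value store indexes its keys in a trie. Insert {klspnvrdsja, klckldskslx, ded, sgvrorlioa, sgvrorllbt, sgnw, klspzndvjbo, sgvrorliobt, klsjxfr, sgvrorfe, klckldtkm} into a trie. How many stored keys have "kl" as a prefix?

Filter for entries beginning with "kl":
Matches: "klckldskslx", "klckldtkm", "klsjxfr", "klspnvrdsja", "klspzndvjbo"
Count: 5

5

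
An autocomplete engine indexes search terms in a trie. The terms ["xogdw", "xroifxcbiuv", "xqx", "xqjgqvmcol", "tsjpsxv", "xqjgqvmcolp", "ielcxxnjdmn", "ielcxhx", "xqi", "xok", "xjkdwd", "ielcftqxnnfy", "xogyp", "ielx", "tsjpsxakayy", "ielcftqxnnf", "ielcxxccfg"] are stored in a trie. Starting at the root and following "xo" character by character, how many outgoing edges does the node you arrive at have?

2

The children of the "xo" node are the distinct next characters among strings starting with "xo".
Distinct next characters after "xo": g, k.
That node has 2 child edges.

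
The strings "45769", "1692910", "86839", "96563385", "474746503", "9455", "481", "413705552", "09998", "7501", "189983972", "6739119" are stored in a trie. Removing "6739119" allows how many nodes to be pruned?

7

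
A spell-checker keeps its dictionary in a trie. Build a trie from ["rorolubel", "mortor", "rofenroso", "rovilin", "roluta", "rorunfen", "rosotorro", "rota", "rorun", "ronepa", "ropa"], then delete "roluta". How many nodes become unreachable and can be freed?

After clearing the end-marker at "roluta", prune upward until reaching a node still needed by another word.
The suffix "luta" (4 nodes) is used only by "roluta"; the node for "ro" still has the child "r", so pruning stops there.
Nodes removed: 4

4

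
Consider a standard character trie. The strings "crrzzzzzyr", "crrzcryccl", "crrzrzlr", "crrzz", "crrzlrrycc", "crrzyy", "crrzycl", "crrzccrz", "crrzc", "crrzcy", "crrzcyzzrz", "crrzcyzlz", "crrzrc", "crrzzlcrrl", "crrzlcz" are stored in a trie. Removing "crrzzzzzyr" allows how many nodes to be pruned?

5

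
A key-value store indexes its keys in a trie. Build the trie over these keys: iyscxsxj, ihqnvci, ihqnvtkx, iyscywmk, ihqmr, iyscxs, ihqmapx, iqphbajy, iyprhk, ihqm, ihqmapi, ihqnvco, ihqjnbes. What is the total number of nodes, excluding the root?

44

Count nodes per top-level branch (shared prefixes stored once):
  'i'-branch (ihqjnbes, ihqm, ihqmapi, ihqmapx, ihqmr, ihqnvci, ihqnvco, ihqnvtkx, iqphbajy, iyprhk, iyscxs, iyscxsxj, iyscywmk): 44 nodes
Sum: 44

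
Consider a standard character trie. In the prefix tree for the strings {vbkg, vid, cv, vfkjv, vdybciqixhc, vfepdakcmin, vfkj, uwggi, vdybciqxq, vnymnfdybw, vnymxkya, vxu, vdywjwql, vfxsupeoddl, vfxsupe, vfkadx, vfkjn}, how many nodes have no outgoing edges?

15

Leaves are exactly the stored words that no other stored word extends.
Those words: "cv", "uwggi", "vbkg", "vdybciqixhc", "vdybciqxq", "vdywjwql", "vfepdakcmin", "vfkadx", "vfkjn", "vfkjv", "vfxsupeoddl", "vid", "vnymnfdybw", "vnymxkya", "vxu"
Leaf count: 15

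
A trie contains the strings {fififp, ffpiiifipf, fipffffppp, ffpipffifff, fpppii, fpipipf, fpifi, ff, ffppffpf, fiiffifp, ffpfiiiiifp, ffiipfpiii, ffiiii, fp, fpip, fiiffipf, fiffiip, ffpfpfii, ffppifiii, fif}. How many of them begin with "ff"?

Walk to "ff"; the words in its subtree are exactly those with that prefix.
Words under "ff": ff, ffiiii, ffiipfpiii, ffpfiiiiifp, ffpfpfii, ffpiiifipf, ffpipffifff, ffppffpf, ffppifiii
Count: 9

9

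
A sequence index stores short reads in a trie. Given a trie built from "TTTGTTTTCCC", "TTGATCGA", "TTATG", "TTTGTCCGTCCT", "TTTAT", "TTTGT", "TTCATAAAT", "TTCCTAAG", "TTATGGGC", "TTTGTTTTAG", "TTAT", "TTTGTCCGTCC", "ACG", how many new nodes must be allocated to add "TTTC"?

1

Walking "TTTC" from the root, the first 3 characters ("TTT") follow existing edges; "C" is the first miss.
Each of the 1 remaining characters creates one node.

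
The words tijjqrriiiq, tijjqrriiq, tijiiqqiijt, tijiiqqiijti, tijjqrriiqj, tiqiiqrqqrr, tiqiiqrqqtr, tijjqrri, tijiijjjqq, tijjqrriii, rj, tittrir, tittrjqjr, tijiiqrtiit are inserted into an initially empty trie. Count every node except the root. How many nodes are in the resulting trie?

Count nodes per top-level branch (shared prefixes stored once):
  'r'-branch (rj): 2 nodes
  't'-branch (tijiijjjqq, tijiiqqiijt, tijiiqqiijti, tijiiqrtiit, tijjqrri, tijjqrriii, tijjqrriiiq, tijjqrriiq, tijjqrriiqj, tiqiiqrqqrr, tiqiiqrqqtr, tittrir, tittrjqjr): 52 nodes
Sum: 54

54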